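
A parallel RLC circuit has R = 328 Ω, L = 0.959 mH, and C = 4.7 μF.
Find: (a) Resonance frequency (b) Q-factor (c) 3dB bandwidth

Step 1 — Resonance: ω₀ = 1/√(LC) = 1/√(0.000959·4.7e-06) = 1.49e+04 rad/s.
Step 2 — f₀ = ω₀/(2π) = 2371 Hz.
Step 3 — Parallel Q: Q = R/(ω₀L) = 328/(1.49e+04·0.000959) = 22.96.
Step 4 — Bandwidth: Δω = ω₀/Q = 648.7 rad/s; BW = Δω/(2π) = 103.2 Hz.

(a) f₀ = 2371 Hz  (b) Q = 22.96  (c) BW = 103.2 Hz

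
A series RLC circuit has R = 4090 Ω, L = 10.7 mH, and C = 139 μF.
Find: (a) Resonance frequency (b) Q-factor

Step 1 — Resonance condition Im(Z)=0 gives ω₀ = 1/√(LC).
Step 2 — ω₀ = 1/√(0.0107·0.000139) = 820 rad/s.
Step 3 — f₀ = ω₀/(2π) = 130.5 Hz.
Step 4 — Series Q: Q = ω₀L/R = 820·0.0107/4090 = 0.002145.

(a) f₀ = 130.5 Hz  (b) Q = 0.002145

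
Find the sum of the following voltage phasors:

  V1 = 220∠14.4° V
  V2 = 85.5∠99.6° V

Step 1 — Convert each phasor to rectangular form:
  V1 = 220·(cos(14.4°) + j·sin(14.4°)) = 213.1 + j54.71 V
  V2 = 85.5·(cos(99.6°) + j·sin(99.6°)) = -14.26 + j84.3 V
Step 2 — Sum components: V_total = 198.8 + j139 V.
Step 3 — Convert to polar: |V_total| = 242.6 V, ∠V_total = 35.0°.

V_total = 242.6∠35.0° V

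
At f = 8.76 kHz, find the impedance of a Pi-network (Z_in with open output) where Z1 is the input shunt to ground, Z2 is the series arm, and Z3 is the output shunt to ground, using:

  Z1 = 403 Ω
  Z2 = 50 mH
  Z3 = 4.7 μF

Step 1 — Angular frequency: ω = 2π·f = 2π·8760 = 5.504e+04 rad/s.
Step 2 — Component impedances:
  Z1: Z = R = 403 Ω
  Z2: Z = jωL = j·5.504e+04·0.05 = 0 + j2752 Ω
  Z3: Z = 1/(jωC) = -j/(ω·C) = 0 - j3.866 Ω
Step 3 — With open output, the series arm Z2 and the output shunt Z3 appear in series to ground: Z2 + Z3 = 0 + j2748 Ω.
Step 4 — Parallel with input shunt Z1: Z_in = Z1 || (Z2 + Z3) = 394.5 + j57.85 Ω = 398.7∠8.3° Ω.

Z = 394.5 + j57.85 Ω = 398.7∠8.3° Ω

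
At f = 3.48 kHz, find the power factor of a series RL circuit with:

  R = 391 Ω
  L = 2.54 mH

Step 1 — Angular frequency: ω = 2π·f = 2π·3480 = 2.187e+04 rad/s.
Step 2 — Component impedances:
  R: Z = R = 391 Ω
  L: Z = jωL = j·2.187e+04·0.00254 = 0 + j55.54 Ω
Step 3 — Series combination: Z_total = R + L = 391 + j55.54 Ω = 394.9∠8.1° Ω.
Step 4 — Power factor: PF = cos(φ) = Re(Z)/|Z| = 391/394.9 = 0.9901.
Step 5 — Type: Im(Z) = 55.54 ⇒ lagging (phase φ = 8.1°).

PF = 0.9901 (lagging, φ = 8.1°)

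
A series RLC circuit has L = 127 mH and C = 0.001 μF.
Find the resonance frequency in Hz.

Step 1 — Resonance condition Im(Z)=0 gives ω₀ = 1/√(LC).
Step 2 — ω₀ = 1/√(0.127·1e-09) = 8.874e+04 rad/s.
Step 3 — f₀ = ω₀/(2π) = 1.412e+04 Hz.

f₀ = 1.412e+04 Hz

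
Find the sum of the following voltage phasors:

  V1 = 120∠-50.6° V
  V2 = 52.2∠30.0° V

Step 1 — Convert each phasor to rectangular form:
  V1 = 120·(cos(-50.6°) + j·sin(-50.6°)) = 76.17 - j92.73 V
  V2 = 52.2·(cos(30.0°) + j·sin(30.0°)) = 45.21 + j26.1 V
Step 2 — Sum components: V_total = 121.4 - j66.63 V.
Step 3 — Convert to polar: |V_total| = 138.5 V, ∠V_total = -28.8°.

V_total = 138.5∠-28.8° V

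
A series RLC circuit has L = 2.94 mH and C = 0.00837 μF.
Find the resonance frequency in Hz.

Step 1 — Resonance condition Im(Z)=0 gives ω₀ = 1/√(LC).
Step 2 — ω₀ = 1/√(0.00294·8.37e-09) = 2.016e+05 rad/s.
Step 3 — f₀ = ω₀/(2π) = 3.208e+04 Hz.

f₀ = 3.208e+04 Hz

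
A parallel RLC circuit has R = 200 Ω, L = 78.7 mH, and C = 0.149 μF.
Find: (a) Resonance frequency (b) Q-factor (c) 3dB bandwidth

Step 1 — Resonance: ω₀ = 1/√(LC) = 1/√(0.0787·1.49e-07) = 9235 rad/s.
Step 2 — f₀ = ω₀/(2π) = 1470 Hz.
Step 3 — Parallel Q: Q = R/(ω₀L) = 200/(9235·0.0787) = 0.2752.
Step 4 — Bandwidth: Δω = ω₀/Q = 3.356e+04 rad/s; BW = Δω/(2π) = 5341 Hz.

(a) f₀ = 1470 Hz  (b) Q = 0.2752  (c) BW = 5341 Hz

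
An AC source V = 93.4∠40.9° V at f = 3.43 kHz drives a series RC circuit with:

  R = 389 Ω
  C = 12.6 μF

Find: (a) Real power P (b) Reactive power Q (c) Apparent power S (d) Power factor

Step 1 — Angular frequency: ω = 2π·f = 2π·3430 = 2.155e+04 rad/s.
Step 2 — Component impedances:
  R: Z = R = 389 Ω
  C: Z = 1/(jωC) = -j/(ω·C) = 0 - j3.683 Ω
Step 3 — Series combination: Z_total = R + C = 389 - j3.683 Ω = 389∠-0.5° Ω.
Step 4 — Source phasor: V = 93.4∠40.9° V = 70.6 + j61.15 V.
Step 5 — Current: I = V / Z = 0.18 + j0.1589 A = 0.2401∠41.4° A.
Step 6 — Complex power: S = V·I* = 22.42 - j0.2123 VA.
Step 7 — Real power: P = Re(S) = 22.42 W.
Step 8 — Reactive power: Q = Im(S) = -0.2123 VAR.
Step 9 — Apparent power: |S| = 22.42 VA.
Step 10 — Power factor: PF = P/|S| = 1 (leading).

(a) P = 22.42 W  (b) Q = -0.2123 VAR  (c) S = 22.42 VA  (d) PF = 1 (leading)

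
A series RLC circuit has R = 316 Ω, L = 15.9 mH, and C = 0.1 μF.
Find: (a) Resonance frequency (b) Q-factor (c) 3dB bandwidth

Step 1 — Resonance: ω₀ = 1/√(LC) = 1/√(0.0159·1e-07) = 2.508e+04 rad/s.
Step 2 — f₀ = ω₀/(2π) = 3991 Hz.
Step 3 — Series Q: Q = ω₀L/R = 2.508e+04·0.0159/316 = 1.262.
Step 4 — Bandwidth: Δω = ω₀/Q = 1.987e+04 rad/s; BW = Δω/(2π) = 3163 Hz.

(a) f₀ = 3991 Hz  (b) Q = 1.262  (c) BW = 3163 Hz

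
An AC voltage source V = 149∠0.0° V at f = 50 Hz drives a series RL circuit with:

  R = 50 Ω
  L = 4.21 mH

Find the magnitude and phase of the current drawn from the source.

Step 1 — Angular frequency: ω = 2π·f = 2π·50 = 314.2 rad/s.
Step 2 — Component impedances:
  R: Z = R = 50 Ω
  L: Z = jωL = j·314.2·0.00421 = 0 + j1.323 Ω
Step 3 — Series combination: Z_total = R + L = 50 + j1.323 Ω = 50.02∠1.5° Ω.
Step 4 — Source phasor: V = 149∠0.0° V = 149 V.
Step 5 — Ohm's law: I = V / Z_total = (149) / (50 + j1.323) = 2.978 - j0.07877 A.
Step 6 — Convert to polar: |I| = 2.979 A, ∠I = -1.5°.

I = 2.979∠-1.5° A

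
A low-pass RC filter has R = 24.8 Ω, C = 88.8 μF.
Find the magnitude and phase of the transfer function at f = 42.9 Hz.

Step 1 — Angular frequency: ω = 2π·42.9 = 269.5 rad/s.
Step 2 — Transfer function: H(jω) = 1/(1 + jωRC).
Step 3 — Denominator: 1 + jωRC = 1 + j·269.5·24.8·8.88e-05 = 1 + j0.5936.
Step 4 — H = 0.7394 - j0.4389.
Step 5 — Magnitude: |H| = 0.8599 (-1.3 dB); phase: φ = -30.7°.

|H| = 0.8599 (-1.3 dB), φ = -30.7°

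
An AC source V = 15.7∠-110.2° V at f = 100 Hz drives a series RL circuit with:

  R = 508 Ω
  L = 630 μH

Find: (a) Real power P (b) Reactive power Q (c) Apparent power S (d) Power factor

Step 1 — Angular frequency: ω = 2π·f = 2π·100 = 628.3 rad/s.
Step 2 — Component impedances:
  R: Z = R = 508 Ω
  L: Z = jωL = j·628.3·0.00063 = 0 + j0.3958 Ω
Step 3 — Series combination: Z_total = R + L = 508 + j0.3958 Ω = 508∠0.0° Ω.
Step 4 — Source phasor: V = 15.7∠-110.2° V = -5.421 - j14.73 V.
Step 5 — Current: I = V / Z = -0.01069 - j0.029 A = 0.03091∠-110.2° A.
Step 6 — Complex power: S = V·I* = 0.4852 + j0.0003781 VA.
Step 7 — Real power: P = Re(S) = 0.4852 W.
Step 8 — Reactive power: Q = Im(S) = 0.0003781 VAR.
Step 9 — Apparent power: |S| = 0.4852 VA.
Step 10 — Power factor: PF = P/|S| = 1 (lagging).

(a) P = 0.4852 W  (b) Q = 0.0003781 VAR  (c) S = 0.4852 VA  (d) PF = 1 (lagging)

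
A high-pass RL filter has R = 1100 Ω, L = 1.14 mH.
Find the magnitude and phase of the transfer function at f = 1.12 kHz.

Step 1 — Angular frequency: ω = 2π·1120 = 7037 rad/s.
Step 2 — Transfer function: H(jω) = jωL/(R + jωL).
Step 3 — Numerator jωL = j·8.022; denominator R + jωL = 1100 + j8.022.
Step 4 — H = 5.319e-05 + j0.007293.
Step 5 — Magnitude: |H| = 0.007293 (-42.7 dB); phase: φ = 89.6°.

|H| = 0.007293 (-42.7 dB), φ = 89.6°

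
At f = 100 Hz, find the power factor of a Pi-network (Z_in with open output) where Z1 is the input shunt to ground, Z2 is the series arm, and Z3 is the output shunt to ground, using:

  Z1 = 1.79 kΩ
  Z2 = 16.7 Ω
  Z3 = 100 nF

Step 1 — Angular frequency: ω = 2π·f = 2π·100 = 628.3 rad/s.
Step 2 — Component impedances:
  Z1: Z = R = 1790 Ω
  Z2: Z = R = 16.7 Ω
  Z3: Z = 1/(jωC) = -j/(ω·C) = 0 - j1.592e+04 Ω
Step 3 — With open output, the series arm Z2 and the output shunt Z3 appear in series to ground: Z2 + Z3 = 16.7 - j1.592e+04 Ω.
Step 4 — Parallel with input shunt Z1: Z_in = Z1 || (Z2 + Z3) = 1767 - j198.8 Ω = 1779∠-6.4° Ω.
Step 5 — Power factor: PF = cos(φ) = Re(Z)/|Z| = 1767.4/1778.6 = 0.9937.
Step 6 — Type: Im(Z) = -198.8 ⇒ leading (phase φ = -6.4°).

PF = 0.9937 (leading, φ = -6.4°)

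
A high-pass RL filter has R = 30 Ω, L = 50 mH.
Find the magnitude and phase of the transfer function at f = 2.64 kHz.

Step 1 — Angular frequency: ω = 2π·2640 = 1.659e+04 rad/s.
Step 2 — Transfer function: H(jω) = jωL/(R + jωL).
Step 3 — Numerator jωL = j·829.4; denominator R + jωL = 30 + j829.4.
Step 4 — H = 0.9987 + j0.03612.
Step 5 — Magnitude: |H| = 0.9993 (-0.0 dB); phase: φ = 2.1°.

|H| = 0.9993 (-0.0 dB), φ = 2.1°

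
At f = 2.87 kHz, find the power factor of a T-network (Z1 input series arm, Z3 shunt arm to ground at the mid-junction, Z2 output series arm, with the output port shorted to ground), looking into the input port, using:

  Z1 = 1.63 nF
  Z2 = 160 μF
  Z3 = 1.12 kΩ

Step 1 — Angular frequency: ω = 2π·f = 2π·2870 = 1.803e+04 rad/s.
Step 2 — Component impedances:
  Z1: Z = 1/(jωC) = -j/(ω·C) = 0 - j3.402e+04 Ω
  Z2: Z = 1/(jωC) = -j/(ω·C) = 0 - j0.3466 Ω
  Z3: Z = R = 1120 Ω
Step 3 — With the output port shorted to ground, the output series arm Z2 runs from the junction to ground; the shunt arm Z3 also runs from the junction to ground. They appear in parallel: Z3 || Z2 = 0.0001073 - j0.3466 Ω.
Step 4 — Series with input arm Z1: Z_in = Z1 + (Z3 || Z2) = 0.0001073 - j3.402e+04 Ω = 3.402e+04∠-90.0° Ω.
Step 5 — Power factor: PF = cos(φ) = Re(Z)/|Z| = 0.00010726/34022 = 3.153e-09.
Step 6 — Type: Im(Z) = -3.402e+04 ⇒ leading (phase φ = -90.0°).

PF = 3.153e-09 (leading, φ = -90.0°)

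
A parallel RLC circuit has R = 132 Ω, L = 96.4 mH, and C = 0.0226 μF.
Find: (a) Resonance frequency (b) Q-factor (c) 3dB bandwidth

Step 1 — Resonance: ω₀ = 1/√(LC) = 1/√(0.0964·2.26e-08) = 2.142e+04 rad/s.
Step 2 — f₀ = ω₀/(2π) = 3410 Hz.
Step 3 — Parallel Q: Q = R/(ω₀L) = 132/(2.142e+04·0.0964) = 0.06391.
Step 4 — Bandwidth: Δω = ω₀/Q = 3.352e+05 rad/s; BW = Δω/(2π) = 5.335e+04 Hz.

(a) f₀ = 3410 Hz  (b) Q = 0.06391  (c) BW = 5.335e+04 Hz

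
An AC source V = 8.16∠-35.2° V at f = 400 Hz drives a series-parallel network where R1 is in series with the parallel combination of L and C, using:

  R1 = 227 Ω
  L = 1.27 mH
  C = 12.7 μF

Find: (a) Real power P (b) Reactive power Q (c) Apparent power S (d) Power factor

Step 1 — Angular frequency: ω = 2π·f = 2π·400 = 2513 rad/s.
Step 2 — Component impedances:
  R1: Z = R = 227 Ω
  L: Z = jωL = j·2513·0.00127 = 0 + j3.192 Ω
  C: Z = 1/(jωC) = -j/(ω·C) = 0 - j31.33 Ω
Step 3 — Parallel branch: L || C = 1/(1/L + 1/C) = 0 + j3.554 Ω.
Step 4 — Series with R1: Z_total = R1 + (L || C) = 227 + j3.554 Ω = 227∠0.9° Ω.
Step 5 — Source phasor: V = 8.16∠-35.2° V = 6.668 - j4.704 V.
Step 6 — Current: I = V / Z = 0.02904 - j0.02118 A = 0.03594∠-36.1° A.
Step 7 — Complex power: S = V·I* = 0.2933 + j0.004591 VA.
Step 8 — Real power: P = Re(S) = 0.2933 W.
Step 9 — Reactive power: Q = Im(S) = 0.004591 VAR.
Step 10 — Apparent power: |S| = 0.2933 VA.
Step 11 — Power factor: PF = P/|S| = 0.9999 (lagging).

(a) P = 0.2933 W  (b) Q = 0.004591 VAR  (c) S = 0.2933 VA  (d) PF = 0.9999 (lagging)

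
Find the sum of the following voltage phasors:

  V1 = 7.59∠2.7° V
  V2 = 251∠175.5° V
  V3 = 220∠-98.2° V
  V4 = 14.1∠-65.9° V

Step 1 — Convert each phasor to rectangular form:
  V1 = 7.59·(cos(2.7°) + j·sin(2.7°)) = 7.582 + j0.3575 V
  V2 = 251·(cos(175.5°) + j·sin(175.5°)) = -250.2 + j19.69 V
  V3 = 220·(cos(-98.2°) + j·sin(-98.2°)) = -31.38 - j217.8 V
  V4 = 14.1·(cos(-65.9°) + j·sin(-65.9°)) = 5.757 - j12.87 V
Step 2 — Sum components: V_total = -268.3 - j210.6 V.
Step 3 — Convert to polar: |V_total| = 341 V, ∠V_total = -141.9°.

V_total = 341∠-141.9° V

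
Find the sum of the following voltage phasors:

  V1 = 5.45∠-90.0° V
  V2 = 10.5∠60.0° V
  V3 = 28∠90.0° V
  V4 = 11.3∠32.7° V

Step 1 — Convert each phasor to rectangular form:
  V1 = 5.45·(cos(-90.0°) + j·sin(-90.0°)) = 0 - j5.45 V
  V2 = 10.5·(cos(60.0°) + j·sin(60.0°)) = 5.25 + j9.093 V
  V3 = 28·(cos(90.0°) + j·sin(90.0°)) = 0 + j28 V
  V4 = 11.3·(cos(32.7°) + j·sin(32.7°)) = 9.509 + j6.105 V
Step 2 — Sum components: V_total = 14.76 + j37.75 V.
Step 3 — Convert to polar: |V_total| = 40.53 V, ∠V_total = 68.6°.

V_total = 40.53∠68.6° V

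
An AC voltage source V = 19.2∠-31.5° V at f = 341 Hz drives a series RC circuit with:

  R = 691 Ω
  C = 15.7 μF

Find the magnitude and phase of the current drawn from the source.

Step 1 — Angular frequency: ω = 2π·f = 2π·341 = 2143 rad/s.
Step 2 — Component impedances:
  R: Z = R = 691 Ω
  C: Z = 1/(jωC) = -j/(ω·C) = 0 - j29.73 Ω
Step 3 — Series combination: Z_total = R + C = 691 - j29.73 Ω = 691.6∠-2.5° Ω.
Step 4 — Source phasor: V = 19.2∠-31.5° V = 16.37 - j10.03 V.
Step 5 — Ohm's law: I = V / Z_total = (16.37 - j10.03) / (691 - j29.73) = 0.02427 - j0.01347 A.
Step 6 — Convert to polar: |I| = 0.02776 A, ∠I = -29.0°.

I = 0.02776∠-29.0° A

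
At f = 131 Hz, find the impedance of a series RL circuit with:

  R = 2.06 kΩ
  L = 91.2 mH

Step 1 — Angular frequency: ω = 2π·f = 2π·131 = 823.1 rad/s.
Step 2 — Component impedances:
  R: Z = R = 2060 Ω
  L: Z = jωL = j·823.1·0.0912 = 0 + j75.07 Ω
Step 3 — Series combination: Z_total = R + L = 2060 + j75.07 Ω = 2061∠2.1° Ω.

Z = 2060 + j75.07 Ω = 2061∠2.1° Ω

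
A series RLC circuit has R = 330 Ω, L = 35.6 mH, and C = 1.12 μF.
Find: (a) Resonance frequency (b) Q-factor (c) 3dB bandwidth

Step 1 — Resonance: ω₀ = 1/√(LC) = 1/√(0.0356·1.12e-06) = 5008 rad/s.
Step 2 — f₀ = ω₀/(2π) = 797.1 Hz.
Step 3 — Series Q: Q = ω₀L/R = 5008·0.0356/330 = 0.5403.
Step 4 — Bandwidth: Δω = ω₀/Q = 9270 rad/s; BW = Δω/(2π) = 1475 Hz.

(a) f₀ = 797.1 Hz  (b) Q = 0.5403  (c) BW = 1475 Hz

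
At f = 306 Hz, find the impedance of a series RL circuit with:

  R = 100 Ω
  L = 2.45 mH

Step 1 — Angular frequency: ω = 2π·f = 2π·306 = 1923 rad/s.
Step 2 — Component impedances:
  R: Z = R = 100 Ω
  L: Z = jωL = j·1923·0.00245 = 0 + j4.711 Ω
Step 3 — Series combination: Z_total = R + L = 100 + j4.711 Ω = 100.1∠2.7° Ω.

Z = 100 + j4.711 Ω = 100.1∠2.7° Ω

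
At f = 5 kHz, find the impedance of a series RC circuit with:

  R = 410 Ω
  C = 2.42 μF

Step 1 — Angular frequency: ω = 2π·f = 2π·5000 = 3.142e+04 rad/s.
Step 2 — Component impedances:
  R: Z = R = 410 Ω
  C: Z = 1/(jωC) = -j/(ω·C) = 0 - j13.15 Ω
Step 3 — Series combination: Z_total = R + C = 410 - j13.15 Ω = 410.2∠-1.8° Ω.

Z = 410 - j13.15 Ω = 410.2∠-1.8° Ω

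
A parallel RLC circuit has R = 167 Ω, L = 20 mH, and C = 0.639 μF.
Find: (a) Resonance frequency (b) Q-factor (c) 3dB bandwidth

Step 1 — Resonance: ω₀ = 1/√(LC) = 1/√(0.02·6.39e-07) = 8846 rad/s.
Step 2 — f₀ = ω₀/(2π) = 1408 Hz.
Step 3 — Parallel Q: Q = R/(ω₀L) = 167/(8846·0.02) = 0.944.
Step 4 — Bandwidth: Δω = ω₀/Q = 9371 rad/s; BW = Δω/(2π) = 1491 Hz.

(a) f₀ = 1408 Hz  (b) Q = 0.944  (c) BW = 1491 Hz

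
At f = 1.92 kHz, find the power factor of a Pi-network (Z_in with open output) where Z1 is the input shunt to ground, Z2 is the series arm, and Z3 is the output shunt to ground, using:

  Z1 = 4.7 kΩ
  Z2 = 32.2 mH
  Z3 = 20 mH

Step 1 — Angular frequency: ω = 2π·f = 2π·1920 = 1.206e+04 rad/s.
Step 2 — Component impedances:
  Z1: Z = R = 4700 Ω
  Z2: Z = jωL = j·1.206e+04·0.0322 = 0 + j388.5 Ω
  Z3: Z = jωL = j·1.206e+04·0.02 = 0 + j241.3 Ω
Step 3 — With open output, the series arm Z2 and the output shunt Z3 appear in series to ground: Z2 + Z3 = 0 + j629.7 Ω.
Step 4 — Parallel with input shunt Z1: Z_in = Z1 || (Z2 + Z3) = 82.89 + j618.6 Ω = 624.1∠82.4° Ω.
Step 5 — Power factor: PF = cos(φ) = Re(Z)/|Z| = 82.89/624.1 = 0.1328.
Step 6 — Type: Im(Z) = 618.6 ⇒ lagging (phase φ = 82.4°).

PF = 0.1328 (lagging, φ = 82.4°)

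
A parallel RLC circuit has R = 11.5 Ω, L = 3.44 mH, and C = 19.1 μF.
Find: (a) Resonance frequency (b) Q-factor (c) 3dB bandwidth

Step 1 — Resonance: ω₀ = 1/√(LC) = 1/√(0.00344·1.91e-05) = 3901 rad/s.
Step 2 — f₀ = ω₀/(2π) = 620.9 Hz.
Step 3 — Parallel Q: Q = R/(ω₀L) = 11.5/(3901·0.00344) = 0.8569.
Step 4 — Bandwidth: Δω = ω₀/Q = 4553 rad/s; BW = Δω/(2π) = 724.6 Hz.

(a) f₀ = 620.9 Hz  (b) Q = 0.8569  (c) BW = 724.6 Hz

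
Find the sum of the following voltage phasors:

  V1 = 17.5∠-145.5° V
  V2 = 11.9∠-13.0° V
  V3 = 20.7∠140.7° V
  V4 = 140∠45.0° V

Step 1 — Convert each phasor to rectangular form:
  V1 = 17.5·(cos(-145.5°) + j·sin(-145.5°)) = -14.42 - j9.912 V
  V2 = 11.9·(cos(-13.0°) + j·sin(-13.0°)) = 11.6 - j2.677 V
  V3 = 20.7·(cos(140.7°) + j·sin(140.7°)) = -16.02 + j13.11 V
  V4 = 140·(cos(45.0°) + j·sin(45.0°)) = 98.99 + j98.99 V
Step 2 — Sum components: V_total = 80.15 + j99.52 V.
Step 3 — Convert to polar: |V_total| = 127.8 V, ∠V_total = 51.2°.

V_total = 127.8∠51.2° V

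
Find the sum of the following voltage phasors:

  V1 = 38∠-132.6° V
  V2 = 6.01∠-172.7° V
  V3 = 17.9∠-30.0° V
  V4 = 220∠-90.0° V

Step 1 — Convert each phasor to rectangular form:
  V1 = 38·(cos(-132.6°) + j·sin(-132.6°)) = -25.72 - j27.97 V
  V2 = 6.01·(cos(-172.7°) + j·sin(-172.7°)) = -5.961 - j0.7637 V
  V3 = 17.9·(cos(-30.0°) + j·sin(-30.0°)) = 15.5 - j8.95 V
  V4 = 220·(cos(-90.0°) + j·sin(-90.0°)) = 0 - j220 V
Step 2 — Sum components: V_total = -16.18 - j257.7 V.
Step 3 — Convert to polar: |V_total| = 258.2 V, ∠V_total = -93.6°.

V_total = 258.2∠-93.6° V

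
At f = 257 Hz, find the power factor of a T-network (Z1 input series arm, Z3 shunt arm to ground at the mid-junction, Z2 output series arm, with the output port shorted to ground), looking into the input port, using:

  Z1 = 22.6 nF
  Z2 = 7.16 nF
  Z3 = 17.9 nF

Step 1 — Angular frequency: ω = 2π·f = 2π·257 = 1615 rad/s.
Step 2 — Component impedances:
  Z1: Z = 1/(jωC) = -j/(ω·C) = 0 - j2.74e+04 Ω
  Z2: Z = 1/(jωC) = -j/(ω·C) = 0 - j8.649e+04 Ω
  Z3: Z = 1/(jωC) = -j/(ω·C) = 0 - j3.46e+04 Ω
Step 3 — With the output port shorted to ground, the output series arm Z2 runs from the junction to ground; the shunt arm Z3 also runs from the junction to ground. They appear in parallel: Z3 || Z2 = 0 - j2.471e+04 Ω.
Step 4 — Series with input arm Z1: Z_in = Z1 + (Z3 || Z2) = 0 - j5.211e+04 Ω = 5.211e+04∠-90.0° Ω.
Step 5 — Power factor: PF = cos(φ) = Re(Z)/|Z| = 0/5.211e+04 = 0.
Step 6 — Type: Im(Z) = -5.211e+04 ⇒ leading (phase φ = -90.0°).

PF = 0 (leading, φ = -90.0°)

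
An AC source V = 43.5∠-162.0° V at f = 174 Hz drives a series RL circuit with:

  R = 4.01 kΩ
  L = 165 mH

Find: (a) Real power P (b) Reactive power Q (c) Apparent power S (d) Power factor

Step 1 — Angular frequency: ω = 2π·f = 2π·174 = 1093 rad/s.
Step 2 — Component impedances:
  R: Z = R = 4010 Ω
  L: Z = jωL = j·1093·0.165 = 0 + j180.4 Ω
Step 3 — Series combination: Z_total = R + L = 4010 + j180.4 Ω = 4014∠2.6° Ω.
Step 4 — Source phasor: V = 43.5∠-162.0° V = -41.37 - j13.44 V.
Step 5 — Current: I = V / Z = -0.01045 - j0.002882 A = 0.01084∠-164.6° A.
Step 6 — Complex power: S = V·I* = 0.4709 + j0.02118 VA.
Step 7 — Real power: P = Re(S) = 0.4709 W.
Step 8 — Reactive power: Q = Im(S) = 0.02118 VAR.
Step 9 — Apparent power: |S| = 0.4714 VA.
Step 10 — Power factor: PF = P/|S| = 0.999 (lagging).

(a) P = 0.4709 W  (b) Q = 0.02118 VAR  (c) S = 0.4714 VA  (d) PF = 0.999 (lagging)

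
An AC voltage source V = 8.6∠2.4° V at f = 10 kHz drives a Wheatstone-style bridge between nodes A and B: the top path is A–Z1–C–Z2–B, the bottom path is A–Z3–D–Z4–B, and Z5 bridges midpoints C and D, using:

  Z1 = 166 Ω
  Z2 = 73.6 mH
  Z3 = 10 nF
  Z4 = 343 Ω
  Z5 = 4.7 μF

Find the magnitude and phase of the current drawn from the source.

Step 1 — Angular frequency: ω = 2π·f = 2π·1e+04 = 6.283e+04 rad/s.
Step 2 — Component impedances:
  Z1: Z = R = 166 Ω
  Z2: Z = jωL = j·6.283e+04·0.0736 = 0 + j4624 Ω
  Z3: Z = 1/(jωC) = -j/(ω·C) = 0 - j1592 Ω
  Z4: Z = R = 343 Ω
  Z5: Z = 1/(jωC) = -j/(ω·C) = 0 - j3.386 Ω
Step 3 — Bridge requires nodal analysis (the Z5 bridge couples midpoints C and D, so the two paths cannot be reduced to a simple series/parallel combination). Setting node B to ground and injecting 1 A at node A, the 3-node admittance system at A, C, D solves to V_A = Z_AB = 505.1 + j4.904 Ω = 505.2∠0.6° Ω.
Step 4 — Source phasor: V = 8.6∠2.4° V = 8.592 + j0.3601 V.
Step 5 — Ohm's law: I = V / Z_total = (8.592 + j0.3601) / (505.1 + j4.904) = 0.01702 + j0.0005477 A.
Step 6 — Convert to polar: |I| = 0.01702 A, ∠I = 1.8°.

I = 0.01702∠1.8° A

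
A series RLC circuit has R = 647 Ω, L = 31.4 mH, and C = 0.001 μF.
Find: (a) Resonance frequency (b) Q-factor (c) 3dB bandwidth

Step 1 — Resonance condition Im(Z)=0 gives ω₀ = 1/√(LC).
Step 2 — ω₀ = 1/√(0.0314·1e-09) = 1.785e+05 rad/s.
Step 3 — f₀ = ω₀/(2π) = 2.84e+04 Hz.
Step 4 — Series Q: Q = ω₀L/R = 1.785e+05·0.0314/647 = 8.661.
Step 5 — 3dB bandwidth: Δω = ω₀/Q = 2.061e+04 rad/s; BW = Δω/(2π) = 3279 Hz.

(a) f₀ = 2.84e+04 Hz  (b) Q = 8.661  (c) BW = 3279 Hz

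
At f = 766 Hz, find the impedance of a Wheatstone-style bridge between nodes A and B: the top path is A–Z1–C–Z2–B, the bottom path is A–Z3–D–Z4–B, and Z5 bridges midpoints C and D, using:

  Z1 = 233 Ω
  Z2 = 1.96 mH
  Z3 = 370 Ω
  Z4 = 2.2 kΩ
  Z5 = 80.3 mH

Step 1 — Angular frequency: ω = 2π·f = 2π·766 = 4813 rad/s.
Step 2 — Component impedances:
  Z1: Z = R = 233 Ω
  Z2: Z = jωL = j·4813·0.00196 = 0 + j9.433 Ω
  Z3: Z = R = 370 Ω
  Z4: Z = R = 2200 Ω
  Z5: Z = jωL = j·4813·0.0803 = 0 + j386.5 Ω
Step 3 — Bridge requires nodal analysis (the Z5 bridge couples midpoints C and D, so the two paths cannot be reduced to a simple series/parallel combination). Setting node B to ground and injecting 1 A at node A, the 3-node admittance system at A, C, D solves to V_A = Z_AB = 172 + j43.41 Ω = 177.4∠14.2° Ω.

Z = 172 + j43.41 Ω = 177.4∠14.2° Ω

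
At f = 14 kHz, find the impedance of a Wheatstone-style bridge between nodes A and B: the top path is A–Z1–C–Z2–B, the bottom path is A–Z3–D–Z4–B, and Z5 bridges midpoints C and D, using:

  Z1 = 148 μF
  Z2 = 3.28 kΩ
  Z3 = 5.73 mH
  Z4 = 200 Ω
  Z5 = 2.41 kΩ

Step 1 — Angular frequency: ω = 2π·f = 2π·1.4e+04 = 8.796e+04 rad/s.
Step 2 — Component impedances:
  Z1: Z = 1/(jωC) = -j/(ω·C) = 0 - j0.07681 Ω
  Z2: Z = R = 3280 Ω
  Z3: Z = jωL = j·8.796e+04·0.00573 = 0 + j504 Ω
  Z4: Z = R = 200 Ω
  Z5: Z = R = 2410 Ω
Step 3 — Bridge requires nodal analysis (the Z5 bridge couples midpoints C and D, so the two paths cannot be reduced to a simple series/parallel combination). Setting node B to ground and injecting 1 A at node A, the 3-node admittance system at A, C, D solves to V_A = Z_AB = 329.4 + j397.9 Ω = 516.5∠50.4° Ω.

Z = 329.4 + j397.9 Ω = 516.5∠50.4° Ω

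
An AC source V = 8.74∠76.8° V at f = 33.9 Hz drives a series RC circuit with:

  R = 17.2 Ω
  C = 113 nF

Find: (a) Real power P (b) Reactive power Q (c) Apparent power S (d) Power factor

Step 1 — Angular frequency: ω = 2π·f = 2π·33.9 = 213 rad/s.
Step 2 — Component impedances:
  R: Z = R = 17.2 Ω
  C: Z = 1/(jωC) = -j/(ω·C) = 0 - j4.155e+04 Ω
Step 3 — Series combination: Z_total = R + C = 17.2 - j4.155e+04 Ω = 4.155e+04∠-90.0° Ω.
Step 4 — Source phasor: V = 8.74∠76.8° V = 1.996 + j8.509 V.
Step 5 — Current: I = V / Z = -0.0002048 + j4.812e-05 A = 0.0002104∠166.8° A.
Step 6 — Complex power: S = V·I* = 7.611e-07 - j0.001839 VA.
Step 7 — Real power: P = Re(S) = 7.611e-07 W.
Step 8 — Reactive power: Q = Im(S) = -0.001839 VAR.
Step 9 — Apparent power: |S| = 0.001839 VA.
Step 10 — Power factor: PF = P/|S| = 0.000414 (leading).

(a) P = 7.611e-07 W  (b) Q = -0.001839 VAR  (c) S = 0.001839 VA  (d) PF = 0.000414 (leading)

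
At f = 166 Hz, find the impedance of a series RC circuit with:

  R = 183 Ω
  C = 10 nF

Step 1 — Angular frequency: ω = 2π·f = 2π·166 = 1043 rad/s.
Step 2 — Component impedances:
  R: Z = R = 183 Ω
  C: Z = 1/(jωC) = -j/(ω·C) = 0 - j9.588e+04 Ω
Step 3 — Series combination: Z_total = R + C = 183 - j9.588e+04 Ω = 9.588e+04∠-89.9° Ω.

Z = 183 - j9.588e+04 Ω = 9.588e+04∠-89.9° Ω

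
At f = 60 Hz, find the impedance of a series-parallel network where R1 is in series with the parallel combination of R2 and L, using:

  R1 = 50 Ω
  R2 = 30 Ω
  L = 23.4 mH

Step 1 — Angular frequency: ω = 2π·f = 2π·60 = 377 rad/s.
Step 2 — Component impedances:
  R1: Z = R = 50 Ω
  R2: Z = R = 30 Ω
  L: Z = jωL = j·377·0.0234 = 0 + j8.822 Ω
Step 3 — Parallel branch: R2 || L = 1/(1/R2 + 1/L) = 2.388 + j8.12 Ω.
Step 4 — Series with R1: Z_total = R1 + (R2 || L) = 52.39 + j8.12 Ω = 53.01∠8.8° Ω.

Z = 52.39 + j8.12 Ω = 53.01∠8.8° Ω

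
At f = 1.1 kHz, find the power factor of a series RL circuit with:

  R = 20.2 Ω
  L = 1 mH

Step 1 — Angular frequency: ω = 2π·f = 2π·1100 = 6912 rad/s.
Step 2 — Component impedances:
  R: Z = R = 20.2 Ω
  L: Z = jωL = j·6912·0.001 = 0 + j6.912 Ω
Step 3 — Series combination: Z_total = R + L = 20.2 + j6.912 Ω = 21.35∠18.9° Ω.
Step 4 — Power factor: PF = cos(φ) = Re(Z)/|Z| = 20.2/21.35 = 0.9461.
Step 5 — Type: Im(Z) = 6.912 ⇒ lagging (phase φ = 18.9°).

PF = 0.9461 (lagging, φ = 18.9°)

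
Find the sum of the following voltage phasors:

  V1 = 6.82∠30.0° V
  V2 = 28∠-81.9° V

Step 1 — Convert each phasor to rectangular form:
  V1 = 6.82·(cos(30.0°) + j·sin(30.0°)) = 5.906 + j3.41 V
  V2 = 28·(cos(-81.9°) + j·sin(-81.9°)) = 3.945 - j27.72 V
Step 2 — Sum components: V_total = 9.852 - j24.31 V.
Step 3 — Convert to polar: |V_total| = 26.23 V, ∠V_total = -67.9°.

V_total = 26.23∠-67.9° V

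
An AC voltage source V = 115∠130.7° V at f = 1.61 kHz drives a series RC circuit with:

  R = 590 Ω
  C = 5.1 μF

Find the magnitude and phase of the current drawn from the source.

Step 1 — Angular frequency: ω = 2π·f = 2π·1610 = 1.012e+04 rad/s.
Step 2 — Component impedances:
  R: Z = R = 590 Ω
  C: Z = 1/(jωC) = -j/(ω·C) = 0 - j19.38 Ω
Step 3 — Series combination: Z_total = R + C = 590 - j19.38 Ω = 590.3∠-1.9° Ω.
Step 4 — Source phasor: V = 115∠130.7° V = -74.99 + j87.19 V.
Step 5 — Ohm's law: I = V / Z_total = (-74.99 + j87.19) / (590 - j19.38) = -0.1318 + j0.1434 A.
Step 6 — Convert to polar: |I| = 0.1948 A, ∠I = 132.6°.

I = 0.1948∠132.6° A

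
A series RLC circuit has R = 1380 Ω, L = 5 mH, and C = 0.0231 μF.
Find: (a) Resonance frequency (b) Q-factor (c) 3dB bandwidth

Step 1 — Resonance condition Im(Z)=0 gives ω₀ = 1/√(LC).
Step 2 — ω₀ = 1/√(0.005·2.31e-08) = 9.305e+04 rad/s.
Step 3 — f₀ = ω₀/(2π) = 1.481e+04 Hz.
Step 4 — Series Q: Q = ω₀L/R = 9.305e+04·0.005/1380 = 0.3371.
Step 5 — 3dB bandwidth: Δω = ω₀/Q = 2.76e+05 rad/s; BW = Δω/(2π) = 4.393e+04 Hz.

(a) f₀ = 1.481e+04 Hz  (b) Q = 0.3371  (c) BW = 4.393e+04 Hz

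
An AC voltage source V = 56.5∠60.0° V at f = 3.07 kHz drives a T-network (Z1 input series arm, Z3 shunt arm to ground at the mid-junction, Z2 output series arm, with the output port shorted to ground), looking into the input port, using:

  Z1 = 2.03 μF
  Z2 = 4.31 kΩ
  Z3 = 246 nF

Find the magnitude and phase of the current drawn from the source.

Step 1 — Angular frequency: ω = 2π·f = 2π·3070 = 1.929e+04 rad/s.
Step 2 — Component impedances:
  Z1: Z = 1/(jωC) = -j/(ω·C) = 0 - j25.54 Ω
  Z2: Z = R = 4310 Ω
  Z3: Z = 1/(jωC) = -j/(ω·C) = 0 - j210.7 Ω
Step 3 — With the output port shorted to ground, the output series arm Z2 runs from the junction to ground; the shunt arm Z3 also runs from the junction to ground. They appear in parallel: Z3 || Z2 = 10.28 - j210.2 Ω.
Step 4 — Series with input arm Z1: Z_in = Z1 + (Z3 || Z2) = 10.28 - j235.8 Ω = 236∠-87.5° Ω.
Step 5 — Source phasor: V = 56.5∠60.0° V = 28.25 + j48.93 V.
Step 6 — Ohm's law: I = V / Z_total = (28.25 + j48.93) / (10.28 - j235.8) = -0.2019 + j0.1286 A.
Step 7 — Convert to polar: |I| = 0.2394 A, ∠I = 147.5°.

I = 0.2394∠147.5° A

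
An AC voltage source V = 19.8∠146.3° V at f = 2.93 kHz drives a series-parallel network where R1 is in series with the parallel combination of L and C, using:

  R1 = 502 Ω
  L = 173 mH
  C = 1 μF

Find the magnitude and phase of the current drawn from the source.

Step 1 — Angular frequency: ω = 2π·f = 2π·2930 = 1.841e+04 rad/s.
Step 2 — Component impedances:
  R1: Z = R = 502 Ω
  L: Z = jωL = j·1.841e+04·0.173 = 0 + j3185 Ω
  C: Z = 1/(jωC) = -j/(ω·C) = 0 - j54.32 Ω
Step 3 — Parallel branch: L || C = 1/(1/L + 1/C) = 0 - j55.26 Ω.
Step 4 — Series with R1: Z_total = R1 + (L || C) = 502 - j55.26 Ω = 505∠-6.3° Ω.
Step 5 — Source phasor: V = 19.8∠146.3° V = -16.47 + j10.99 V.
Step 6 — Ohm's law: I = V / Z_total = (-16.47 + j10.99) / (502 - j55.26) = -0.0348 + j0.01805 A.
Step 7 — Convert to polar: |I| = 0.03921 A, ∠I = 152.6°.

I = 0.03921∠152.6° A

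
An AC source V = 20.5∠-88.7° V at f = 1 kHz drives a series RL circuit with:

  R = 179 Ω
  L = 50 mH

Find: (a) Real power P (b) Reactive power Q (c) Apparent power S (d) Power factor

Step 1 — Angular frequency: ω = 2π·f = 2π·1000 = 6283 rad/s.
Step 2 — Component impedances:
  R: Z = R = 179 Ω
  L: Z = jωL = j·6283·0.05 = 0 + j314.2 Ω
Step 3 — Series combination: Z_total = R + L = 179 + j314.2 Ω = 361.6∠60.3° Ω.
Step 4 — Source phasor: V = 20.5∠-88.7° V = 0.4651 - j20.49 V.
Step 5 — Current: I = V / Z = -0.04861 - j0.02918 A = 0.0567∠-149.0° A.
Step 6 — Complex power: S = V·I* = 0.5754 + j1.01 VA.
Step 7 — Real power: P = Re(S) = 0.5754 W.
Step 8 — Reactive power: Q = Im(S) = 1.01 VAR.
Step 9 — Apparent power: |S| = 1.162 VA.
Step 10 — Power factor: PF = P/|S| = 0.4951 (lagging).

(a) P = 0.5754 W  (b) Q = 1.01 VAR  (c) S = 1.162 VA  (d) PF = 0.4951 (lagging)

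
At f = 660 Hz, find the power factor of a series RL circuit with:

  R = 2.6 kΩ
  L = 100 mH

Step 1 — Angular frequency: ω = 2π·f = 2π·660 = 4147 rad/s.
Step 2 — Component impedances:
  R: Z = R = 2600 Ω
  L: Z = jωL = j·4147·0.1 = 0 + j414.7 Ω
Step 3 — Series combination: Z_total = R + L = 2600 + j414.7 Ω = 2633∠9.1° Ω.
Step 4 — Power factor: PF = cos(φ) = Re(Z)/|Z| = 2600/2633 = 0.9875.
Step 5 — Type: Im(Z) = 414.7 ⇒ lagging (phase φ = 9.1°).

PF = 0.9875 (lagging, φ = 9.1°)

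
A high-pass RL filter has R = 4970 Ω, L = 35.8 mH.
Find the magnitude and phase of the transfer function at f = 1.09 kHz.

Step 1 — Angular frequency: ω = 2π·1090 = 6849 rad/s.
Step 2 — Transfer function: H(jω) = jωL/(R + jωL).
Step 3 — Numerator jωL = j·245.2; denominator R + jωL = 4970 + j245.2.
Step 4 — H = 0.002428 + j0.04921.
Step 5 — Magnitude: |H| = 0.04927 (-26.1 dB); phase: φ = 87.2°.

|H| = 0.04927 (-26.1 dB), φ = 87.2°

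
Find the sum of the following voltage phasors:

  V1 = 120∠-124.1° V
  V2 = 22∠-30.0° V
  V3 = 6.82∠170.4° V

Step 1 — Convert each phasor to rectangular form:
  V1 = 120·(cos(-124.1°) + j·sin(-124.1°)) = -67.28 - j99.37 V
  V2 = 22·(cos(-30.0°) + j·sin(-30.0°)) = 19.05 - j11 V
  V3 = 6.82·(cos(170.4°) + j·sin(170.4°)) = -6.724 + j1.137 V
Step 2 — Sum components: V_total = -54.95 - j109.2 V.
Step 3 — Convert to polar: |V_total| = 122.3 V, ∠V_total = -116.7°.

V_total = 122.3∠-116.7° V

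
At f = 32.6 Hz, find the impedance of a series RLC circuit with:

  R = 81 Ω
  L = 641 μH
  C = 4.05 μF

Step 1 — Angular frequency: ω = 2π·f = 2π·32.6 = 204.8 rad/s.
Step 2 — Component impedances:
  R: Z = R = 81 Ω
  L: Z = jωL = j·204.8·0.000641 = 0 + j0.1313 Ω
  C: Z = 1/(jωC) = -j/(ω·C) = 0 - j1205 Ω
Step 3 — Series combination: Z_total = R + L + C = 81 - j1205 Ω = 1208∠-86.2° Ω.

Z = 81 - j1205 Ω = 1208∠-86.2° Ω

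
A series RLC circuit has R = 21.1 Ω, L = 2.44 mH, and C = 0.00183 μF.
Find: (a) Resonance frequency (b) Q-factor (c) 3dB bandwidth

Step 1 — Resonance condition Im(Z)=0 gives ω₀ = 1/√(LC).
Step 2 — ω₀ = 1/√(0.00244·1.83e-09) = 4.732e+05 rad/s.
Step 3 — f₀ = ω₀/(2π) = 7.532e+04 Hz.
Step 4 — Series Q: Q = ω₀L/R = 4.732e+05·0.00244/21.1 = 54.73.
Step 5 — 3dB bandwidth: Δω = ω₀/Q = 8648 rad/s; BW = Δω/(2π) = 1376 Hz.

(a) f₀ = 7.532e+04 Hz  (b) Q = 54.73  (c) BW = 1376 Hz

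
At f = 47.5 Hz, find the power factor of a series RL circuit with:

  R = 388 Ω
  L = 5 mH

Step 1 — Angular frequency: ω = 2π·f = 2π·47.5 = 298.5 rad/s.
Step 2 — Component impedances:
  R: Z = R = 388 Ω
  L: Z = jωL = j·298.5·0.005 = 0 + j1.492 Ω
Step 3 — Series combination: Z_total = R + L = 388 + j1.492 Ω = 388∠0.2° Ω.
Step 4 — Power factor: PF = cos(φ) = Re(Z)/|Z| = 388/388 = 1.
Step 5 — Type: Im(Z) = 1.492 ⇒ lagging (phase φ = 0.2°).

PF = 1 (lagging, φ = 0.2°)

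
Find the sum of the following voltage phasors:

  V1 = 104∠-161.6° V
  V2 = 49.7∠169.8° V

Step 1 — Convert each phasor to rectangular form:
  V1 = 104·(cos(-161.6°) + j·sin(-161.6°)) = -98.68 - j32.83 V
  V2 = 49.7·(cos(169.8°) + j·sin(169.8°)) = -48.91 + j8.801 V
Step 2 — Sum components: V_total = -147.6 - j24.03 V.
Step 3 — Convert to polar: |V_total| = 149.5 V, ∠V_total = -170.8°.

V_total = 149.5∠-170.8° V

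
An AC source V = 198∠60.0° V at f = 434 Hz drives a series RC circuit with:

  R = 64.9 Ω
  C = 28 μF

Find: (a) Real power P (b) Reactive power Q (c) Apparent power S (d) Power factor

Step 1 — Angular frequency: ω = 2π·f = 2π·434 = 2727 rad/s.
Step 2 — Component impedances:
  R: Z = R = 64.9 Ω
  C: Z = 1/(jωC) = -j/(ω·C) = 0 - j13.1 Ω
Step 3 — Series combination: Z_total = R + C = 64.9 - j13.1 Ω = 66.21∠-11.4° Ω.
Step 4 — Source phasor: V = 198∠60.0° V = 99 + j171.5 V.
Step 5 — Current: I = V / Z = 0.9534 + j2.835 A = 2.991∠71.4° A.
Step 6 — Complex power: S = V·I* = 580.4 - j117.1 VA.
Step 7 — Real power: P = Re(S) = 580.4 W.
Step 8 — Reactive power: Q = Im(S) = -117.1 VAR.
Step 9 — Apparent power: |S| = 592.1 VA.
Step 10 — Power factor: PF = P/|S| = 0.9802 (leading).

(a) P = 580.4 W  (b) Q = -117.1 VAR  (c) S = 592.1 VA  (d) PF = 0.9802 (leading)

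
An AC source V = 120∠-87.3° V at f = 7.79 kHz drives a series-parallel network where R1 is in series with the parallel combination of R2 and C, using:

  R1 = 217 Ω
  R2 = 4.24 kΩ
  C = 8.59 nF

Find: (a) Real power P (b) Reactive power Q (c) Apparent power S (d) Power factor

Step 1 — Angular frequency: ω = 2π·f = 2π·7790 = 4.895e+04 rad/s.
Step 2 — Component impedances:
  R1: Z = R = 217 Ω
  R2: Z = R = 4240 Ω
  C: Z = 1/(jωC) = -j/(ω·C) = 0 - j2378 Ω
Step 3 — Parallel branch: R2 || C = 1/(1/R2 + 1/C) = 1015 - j1809 Ω.
Step 4 — Series with R1: Z_total = R1 + (R2 || C) = 1232 - j1809 Ω = 2189∠-55.7° Ω.
Step 5 — Source phasor: V = 120∠-87.3° V = 5.653 - j119.9 V.
Step 6 — Current: I = V / Z = 0.04672 - j0.02869 A = 0.05483∠-31.6° A.
Step 7 — Complex power: S = V·I* = 3.703 - j5.438 VA.
Step 8 — Real power: P = Re(S) = 3.703 W.
Step 9 — Reactive power: Q = Im(S) = -5.438 VAR.
Step 10 — Apparent power: |S| = 6.579 VA.
Step 11 — Power factor: PF = P/|S| = 0.5628 (leading).

(a) P = 3.703 W  (b) Q = -5.438 VAR  (c) S = 6.579 VA  (d) PF = 0.5628 (leading)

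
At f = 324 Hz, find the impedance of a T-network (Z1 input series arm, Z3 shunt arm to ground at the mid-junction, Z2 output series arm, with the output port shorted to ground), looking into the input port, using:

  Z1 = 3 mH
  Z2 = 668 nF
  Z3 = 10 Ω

Step 1 — Angular frequency: ω = 2π·f = 2π·324 = 2036 rad/s.
Step 2 — Component impedances:
  Z1: Z = jωL = j·2036·0.003 = 0 + j6.107 Ω
  Z2: Z = 1/(jωC) = -j/(ω·C) = 0 - j735.4 Ω
  Z3: Z = R = 10 Ω
Step 3 — With the output port shorted to ground, the output series arm Z2 runs from the junction to ground; the shunt arm Z3 also runs from the junction to ground. They appear in parallel: Z3 || Z2 = 9.998 - j0.136 Ω.
Step 4 — Series with input arm Z1: Z_in = Z1 + (Z3 || Z2) = 9.998 + j5.971 Ω = 11.65∠30.8° Ω.

Z = 9.998 + j5.971 Ω = 11.65∠30.8° Ω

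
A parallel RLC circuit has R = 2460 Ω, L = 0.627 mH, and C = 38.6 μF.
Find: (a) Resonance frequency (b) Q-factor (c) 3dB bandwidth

Step 1 — Resonance: ω₀ = 1/√(LC) = 1/√(0.000627·3.86e-05) = 6428 rad/s.
Step 2 — f₀ = ω₀/(2π) = 1023 Hz.
Step 3 — Parallel Q: Q = R/(ω₀L) = 2460/(6428·0.000627) = 610.4.
Step 4 — Bandwidth: Δω = ω₀/Q = 10.53 rad/s; BW = Δω/(2π) = 1.676 Hz.

(a) f₀ = 1023 Hz  (b) Q = 610.4  (c) BW = 1.676 Hz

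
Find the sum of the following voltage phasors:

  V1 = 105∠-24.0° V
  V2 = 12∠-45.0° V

Step 1 — Convert each phasor to rectangular form:
  V1 = 105·(cos(-24.0°) + j·sin(-24.0°)) = 95.92 - j42.71 V
  V2 = 12·(cos(-45.0°) + j·sin(-45.0°)) = 8.485 - j8.485 V
Step 2 — Sum components: V_total = 104.4 - j51.19 V.
Step 3 — Convert to polar: |V_total| = 116.3 V, ∠V_total = -26.1°.

V_total = 116.3∠-26.1° V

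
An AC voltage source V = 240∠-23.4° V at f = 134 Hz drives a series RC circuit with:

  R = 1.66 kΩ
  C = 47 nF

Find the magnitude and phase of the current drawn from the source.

Step 1 — Angular frequency: ω = 2π·f = 2π·134 = 841.9 rad/s.
Step 2 — Component impedances:
  R: Z = R = 1660 Ω
  C: Z = 1/(jωC) = -j/(ω·C) = 0 - j2.527e+04 Ω
Step 3 — Series combination: Z_total = R + C = 1660 - j2.527e+04 Ω = 2.533e+04∠-86.2° Ω.
Step 4 — Source phasor: V = 240∠-23.4° V = 220.3 - j95.32 V.
Step 5 — Ohm's law: I = V / Z_total = (220.3 - j95.32) / (1660 - j2.527e+04) = 0.004326 + j0.008432 A.
Step 6 — Convert to polar: |I| = 0.009477 A, ∠I = 62.8°.

I = 0.009477∠62.8° A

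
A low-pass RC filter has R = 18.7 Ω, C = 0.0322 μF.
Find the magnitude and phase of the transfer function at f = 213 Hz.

Step 1 — Angular frequency: ω = 2π·213 = 1338 rad/s.
Step 2 — Transfer function: H(jω) = 1/(1 + jωRC).
Step 3 — Denominator: 1 + jωRC = 1 + j·1338·18.7·3.22e-08 = 1 + j0.0008059.
Step 4 — H = 1 - j0.0008059.
Step 5 — Magnitude: |H| = 1 (-0.0 dB); phase: φ = -0.0°.

|H| = 1 (-0.0 dB), φ = -0.0°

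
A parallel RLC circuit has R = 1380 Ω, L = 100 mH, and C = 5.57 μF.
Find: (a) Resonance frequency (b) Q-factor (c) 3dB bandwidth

Step 1 — Resonance: ω₀ = 1/√(LC) = 1/√(0.1·5.57e-06) = 1340 rad/s.
Step 2 — f₀ = ω₀/(2π) = 213.3 Hz.
Step 3 — Parallel Q: Q = R/(ω₀L) = 1380/(1340·0.1) = 10.3.
Step 4 — Bandwidth: Δω = ω₀/Q = 130.1 rad/s; BW = Δω/(2π) = 20.71 Hz.

(a) f₀ = 213.3 Hz  (b) Q = 10.3  (c) BW = 20.71 Hz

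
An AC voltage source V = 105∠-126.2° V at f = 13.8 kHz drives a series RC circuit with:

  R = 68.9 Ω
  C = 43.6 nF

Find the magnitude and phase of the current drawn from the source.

Step 1 — Angular frequency: ω = 2π·f = 2π·1.38e+04 = 8.671e+04 rad/s.
Step 2 — Component impedances:
  R: Z = R = 68.9 Ω
  C: Z = 1/(jωC) = -j/(ω·C) = 0 - j264.5 Ω
Step 3 — Series combination: Z_total = R + C = 68.9 - j264.5 Ω = 273.3∠-75.4° Ω.
Step 4 — Source phasor: V = 105∠-126.2° V = -62.01 - j84.73 V.
Step 5 — Ohm's law: I = V / Z_total = (-62.01 - j84.73) / (68.9 - j264.5) = 0.2428 - j0.2977 A.
Step 6 — Convert to polar: |I| = 0.3841 A, ∠I = -50.8°.

I = 0.3841∠-50.8° A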